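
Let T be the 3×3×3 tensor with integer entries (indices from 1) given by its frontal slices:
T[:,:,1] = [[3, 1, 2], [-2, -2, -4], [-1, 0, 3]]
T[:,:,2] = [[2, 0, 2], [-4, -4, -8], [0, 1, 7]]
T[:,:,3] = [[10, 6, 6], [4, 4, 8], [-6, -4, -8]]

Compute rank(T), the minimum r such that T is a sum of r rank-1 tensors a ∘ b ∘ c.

3

Lower bound: the mode-2 unfolding of T (rows indexed by j, columns by (i,k) = (1,1), (1,2), (1,3), (2,1), (2,2), (2,3), (3,1), (3,2), (3,3)) is [[3, 2, 10, -2, -4, 4, -1, 0, -6], [1, 0, 6, -2, -4, 4, 0, 1, -4], [2, 2, 6, -4, -8, 8, 3, 7, -8]].
There the 3×3 minor on rows j ∈ {1, 2, 3}, columns (i,k) ∈ {(1,1), (1,2), (1,3)} is det [[3, 2, 10], [1, 0, 6], [2, 2, 6]] = -4 ≠ 0, so this unfolding has rank ≥ 3; CP rank is at least every unfolding rank, so rank(T) ≥ 3. (Unfolding ranks only ever bound the CP rank from below — rank(T) can be strictly larger than all of them — so the matching upper bound has to come from an explicit 3-term decomposition.)
Upper bound: T is a sum of 3 rank-1 terms, T = (1, 0, 1) ∘ (0, 0, 1) ∘ (2, 4, -2) + (1, 2, -1) ∘ (1, 1, 2) ∘ (-1, -2, 2) + (2, 0, -1) ∘ (2, 1, 1) ∘ (1, 1, 2) (written with every a and b primitive with positive leading entry and the scale carried by c; CP decompositions are not unique, and this one is verified by expanding entrywise), so rank(T) ≤ 3.
These bounds meet, so rank(T) = 3.
Check entry T[3,1,2] = 0: (1)·(0)·(4) + (-1)·(1)·(-2) + (-1)·(2)·(1) = 0.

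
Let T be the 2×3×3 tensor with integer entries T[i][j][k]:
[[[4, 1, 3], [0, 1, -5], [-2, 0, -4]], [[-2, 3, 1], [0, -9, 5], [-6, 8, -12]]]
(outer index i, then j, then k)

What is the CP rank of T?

3

Lower bound: the mode-3 unfolding of T (rows indexed by k, columns by (i,j) = (0,0), (0,1), (0,2), (1,0), (1,1), (1,2)) is [[4, 0, -2, -2, 0, -6], [1, 1, 0, 3, -9, 8], [3, -5, -4, 1, 5, -12]].
There the 3×3 minor on rows k ∈ {0, 1, 2}, columns (i,j) ∈ {(0,0), (0,1), (1,0)} is det [[4, 0, -2], [1, 1, 3], [3, -5, 1]] = 80 ≠ 0, so this unfolding has rank ≥ 3; CP rank is at least every unfolding rank, so rank(T) ≥ 3. (This is only a lower bound: in general the CP rank may exceed every unfolding rank, so we still need to exhibit 3 rank-1 terms summing to T.)
Upper bound: T is a sum of 3 rank-1 terms, T = [0, 1] ⊗ [1, -2, 2] ⊗ [-2, 4, -4] + [1, -1] ⊗ [1, 1, 0] ⊗ [2, 1, -1] + [1, 1] ⊗ [1, -1, -1] ⊗ [2, 0, 4] (one valid choice — decompositions are not unique — normalised so each a, b is primitive with positive first nonzero entry; check it by expanding all entries), so rank(T) ≤ 3.
These bounds meet, so rank(T) = 3.
Check entry T[0,1,1] = 1: (0)·(-2)·(4) + (1)·(1)·(1) + (1)·(-1)·(0) = 1.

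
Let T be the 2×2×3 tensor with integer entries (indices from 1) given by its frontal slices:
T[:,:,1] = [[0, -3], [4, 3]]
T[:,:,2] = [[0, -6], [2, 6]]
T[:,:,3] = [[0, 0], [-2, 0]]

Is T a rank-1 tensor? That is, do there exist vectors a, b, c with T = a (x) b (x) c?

The mode-1 unfolding of T (rows indexed by i, columns by (j,k) = (1,1), (1,2), (1,3), (2,1), (2,2), (2,3)) is [[0, 0, 0, -3, -6, 0], [4, 2, -2, 3, 6, 0]].
There the 2×2 minor on rows i ∈ {1, 2}, columns (j,k) ∈ {(1,1), (2,1)} is det [[0, -3], [4, 3]] = 12 ≠ 0, so this unfolding has rank ≥ 2; CP rank is at least every unfolding rank, so rank(T) ≥ 2.
In particular rank(T) ≥ 2 > 1, so T is not rank-1.

No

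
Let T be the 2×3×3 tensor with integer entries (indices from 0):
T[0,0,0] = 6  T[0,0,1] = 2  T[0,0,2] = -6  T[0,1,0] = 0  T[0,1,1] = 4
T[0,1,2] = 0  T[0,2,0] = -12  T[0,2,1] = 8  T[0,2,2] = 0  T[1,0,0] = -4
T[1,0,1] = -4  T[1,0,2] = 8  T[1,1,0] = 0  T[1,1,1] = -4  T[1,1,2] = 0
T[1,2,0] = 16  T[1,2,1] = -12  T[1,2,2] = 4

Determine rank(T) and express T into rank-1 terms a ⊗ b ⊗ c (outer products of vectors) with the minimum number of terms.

rank(T) = 3

Lower bound: the mode-3 unfolding of T (rows indexed by k, columns by (i,j) = (0,0), (0,1), (0,2), (1,0), (1,1), (1,2)) is [[6, 0, -12, -4, 0, 16], [2, 4, 8, -4, -4, -12], [-6, 0, 0, 8, 0, 4]].
There the 3×3 minor on rows k ∈ {0, 1, 2}, columns (i,j) ∈ {(0,0), (0,1), (0,2)} is det [[6, 0, -12], [2, 4, 8], [-6, 0, 0]] = -288 ≠ 0, so this unfolding has rank ≥ 3; CP rank is at least every unfolding rank, so rank(T) ≥ 3. (This is only a lower bound: in general the CP rank may exceed every unfolding rank, so we still need to exhibit 3 rank-1 terms summing to T.)
Upper bound: T is a sum of 3 rank-1 terms, T = [1, -2] ⊗ [1, 0, 2] ⊗ [-2, 2, -2] + [1, -1] ⊗ [1, -1, -2] ⊗ [0, -4, 0] + [1, -1] ⊗ [1, 0, -1] ⊗ [8, 4, -4] (one valid choice — decompositions are not unique — normalised so each a, b is primitive with positive first nonzero entry; check it by expanding all entries), so rank(T) ≤ 3.
These bounds meet, so rank(T) = 3.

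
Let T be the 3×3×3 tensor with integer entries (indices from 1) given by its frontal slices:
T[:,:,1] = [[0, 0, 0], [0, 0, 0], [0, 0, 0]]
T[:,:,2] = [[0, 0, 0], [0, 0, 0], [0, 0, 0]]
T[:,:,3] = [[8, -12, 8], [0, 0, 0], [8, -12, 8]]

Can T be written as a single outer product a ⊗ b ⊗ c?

If T = a ⊗ b ⊗ c then every fibre of T is a multiple of the corresponding factor, so read the factors off the fibres through the nonzero entry T[1,1,3] = 8.
The mode-1 fibre T[:,1,3] = [8, 0, 8] gives a = [1, 0, 1] (primitive direction); the mode-2 fibre T[1,:,3] = [8, -12, 8] gives b = [2, -3, 2]; then c[k] = T[1,1,k] / (a[1]·b[1]) = [0, 0, 8] / 2 = [0, 0, 4].
Expanding [1, 0, 1] ⊗ [2, -3, 2] ⊗ [0, 0, 4] reproduces all 27 entries of T, so T = [1, 0, 1] ⊗ [2, -3, 2] ⊗ [0, 0, 4] and rank(T) ≤ 1.
Equivalently every frontal slice T[:,:,k] is c[k] times the rank-1 matrix [1, 0, 1] ⊗ [2, -3, 2]. So T has rank 1 (it is nonzero).

Yes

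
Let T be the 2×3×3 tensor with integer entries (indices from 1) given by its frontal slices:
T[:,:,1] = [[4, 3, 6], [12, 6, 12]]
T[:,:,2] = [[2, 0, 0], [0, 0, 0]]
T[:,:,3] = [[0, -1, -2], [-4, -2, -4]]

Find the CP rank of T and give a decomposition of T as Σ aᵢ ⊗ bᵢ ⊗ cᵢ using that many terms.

Lower bound: the mode-1 unfolding of T (rows indexed by i, columns by (j,k) = (1,1), (1,2), (1,3), (2,1), (2,2), (2,3), (3,1), (3,2), (3,3)) is [[4, 2, 0, 3, 0, -1, 6, 0, -2], [12, 0, -4, 6, 0, -2, 12, 0, -4]].
There the 2×2 minor on rows i ∈ {1, 2}, columns (j,k) ∈ {(1,1), (1,2)} is det [[4, 2], [12, 0]] = -24 ≠ 0, so this unfolding has rank ≥ 2; CP rank is at least every unfolding rank, so rank(T) ≥ 2. (Flattening ranks never certify an upper bound on CP rank; for that we must actually write T with 2 rank-1 terms.)
Upper bound — finding two terms. Write S_k = T[:,:,k] for the frontal slices: S₁ = [[4, 3, 6], [12, 6, 12]], S₂ = [[2, 0, 0], [0, 0, 0]], S₃ = [[0, -1, -2], [-4, -2, -4]].
If T = a₁ ⊗ b₁ ⊗ c₁ + a₂ ⊗ b₂ ⊗ c₂ then each S_k = c₁[k]·a₁b₁ᵀ + c₂[k]·a₂b₂ᵀ. S₁ and S₂ are linearly independent, so a₁b₁ᵀ and a₂b₂ᵀ must span the same plane of matrices: they are the rank-1 matrices of the form x·S₁ + y·S₂.
The 2×2 minor of x·S₁ + y·S₂ on rows {1,2}, columns {1,2} is −12·x² + 12·xy = (-12)·(x − y)(x), vanishing at (x:y) = (1:1) and (0:1).
M₁ = S₁ + S₂ = [[6, 3, 6], [12, 6, 12]] = 3·[1, 2][2, 1, 2]ᵀ and M₂ = S₂ = [[2, 0, 0], [0, 0, 0]] = 2·[1, 0][1, 0, 0]ᵀ, so take a₁ = [1, 2], b₁ = [2, 1, 2], a₂ = [1, 0], b₂ = [1, 0, 0].
Each slice is an integer combination of E₁ = a₁b₁ᵀ and E₂ = a₂b₂ᵀ: S₁ = 3·E₁ − 2·E₂, S₂ = 2·E₂, S₃ = −E₁ + 2·E₂; reading off coefficients, c₁ = [3, 0, -1] and c₂ = [-2, 2, 2].
Hence T = [1, 2] ⊗ [2, 1, 2] ⊗ [3, 0, -1] + [1, 0] ⊗ [1, 0, 0] ⊗ [-2, 2, 2], so rank(T) ≤ 2.
These bounds meet, so rank(T) = 2.

rank(T) = 2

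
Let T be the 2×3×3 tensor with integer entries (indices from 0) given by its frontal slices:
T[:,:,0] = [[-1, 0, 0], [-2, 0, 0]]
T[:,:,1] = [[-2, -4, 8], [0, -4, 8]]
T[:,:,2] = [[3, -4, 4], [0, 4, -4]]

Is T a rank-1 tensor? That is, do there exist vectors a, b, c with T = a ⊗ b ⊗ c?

No

The mode-2 unfolding of T (rows indexed by j, columns by (i,k) = (0,0), (0,1), (0,2), (1,0), (1,1), (1,2)) is [[-1, -2, 3, -2, 0, 0], [0, -4, -4, 0, -4, 4], [0, 8, 4, 0, 8, -4]].
There the 3×3 minor on rows j ∈ {0, 1, 2}, columns (i,k) ∈ {(0,0), (0,1), (0,2)} is det [[-1, -2, 3], [0, -4, -4], [0, 8, 4]] = -16 ≠ 0, so this unfolding has rank ≥ 3; CP rank is at least every unfolding rank, so rank(T) ≥ 3.
In particular rank(T) ≥ 3 > 1, so T is not rank-1.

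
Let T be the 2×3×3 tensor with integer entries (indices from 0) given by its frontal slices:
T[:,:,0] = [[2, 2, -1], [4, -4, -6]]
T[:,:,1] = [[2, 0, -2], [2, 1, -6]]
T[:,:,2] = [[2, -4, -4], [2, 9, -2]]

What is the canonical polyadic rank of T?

3

Lower bound: the mode-3 unfolding of T (rows indexed by k, columns by (i,j) = (0,0), (0,1), (0,2), (1,0), (1,1), (1,2)) is [[2, 2, -1, 4, -4, -6], [2, 0, -2, 2, 1, -6], [2, -4, -4, 2, 9, -2]].
There the 3×3 minor on rows k ∈ {0, 1, 2}, columns (i,j) ∈ {(0,0), (0,1), (1,0)} is det [[2, 2, 4], [2, 0, 2], [2, -4, 2]] = -16 ≠ 0, so this unfolding has rank ≥ 3; CP rank is at least every unfolding rank, so rank(T) ≥ 3. (This is only a lower bound: in general the CP rank may exceed every unfolding rank, so we still need to exhibit 3 rank-1 terms summing to T.)
Upper bound: T is a sum of 3 rank-1 terms, T = [0, 1] ⊗ [2, -1, 2] ⊗ [0, -1, -1] + [1, -2] ⊗ [0, 2, 1] ⊗ [1, 0, -2] + [1, 2] ⊗ [1, 0, -1] ⊗ [2, 2, 2] (written with every a and b primitive with positive leading entry and the scale carried by c; CP decompositions are not unique, and this one is verified by expanding entrywise), so rank(T) ≤ 3.
These bounds meet, so rank(T) = 3.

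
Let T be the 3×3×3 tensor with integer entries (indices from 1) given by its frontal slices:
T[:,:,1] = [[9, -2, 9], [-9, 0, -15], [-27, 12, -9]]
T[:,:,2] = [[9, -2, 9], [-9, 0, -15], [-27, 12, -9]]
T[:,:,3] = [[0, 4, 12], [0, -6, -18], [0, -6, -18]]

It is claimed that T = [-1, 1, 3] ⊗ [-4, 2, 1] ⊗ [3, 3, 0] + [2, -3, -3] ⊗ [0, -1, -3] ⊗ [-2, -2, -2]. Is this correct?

No

Reconstruct entry (1,1,1) from the claimed factors: Σₗ aₗ[1]bₗ[1]cₗ[1] = (-1)·(-4)·(3) + (2)·(0)·(-2) = 12, but T[1,1,1] = 9. The claim is false.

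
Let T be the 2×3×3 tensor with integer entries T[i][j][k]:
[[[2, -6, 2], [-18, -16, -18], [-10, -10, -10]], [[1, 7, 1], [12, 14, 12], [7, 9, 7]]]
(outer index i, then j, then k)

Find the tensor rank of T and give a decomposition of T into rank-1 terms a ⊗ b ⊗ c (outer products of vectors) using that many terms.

rank(T) = 2

Lower bound: the mode-1 unfolding of T (rows indexed by i, columns by (j,k) = (0,0), (0,1), (0,2), (1,0), (1,1), (1,2), (2,0), (2,1), (2,2)) is [[2, -6, 2, -18, -16, -18, -10, -10, -10], [1, 7, 1, 12, 14, 12, 7, 9, 7]].
There the 2×2 minor on rows i ∈ {0, 1}, columns (j,k) ∈ {(0,0), (0,1)} is det [[2, -6], [1, 7]] = 20 ≠ 0, so this unfolding has rank ≥ 2; CP rank is at least every unfolding rank, so rank(T) ≥ 2. (This is only a lower bound: in general the CP rank may exceed every unfolding rank, so we still need to exhibit 2 rank-1 terms summing to T.)
Upper bound — finding two terms. Write S_k = T[:,:,k] for the frontal slices: S₀ = [[2, -18, -10], [1, 12, 7]], S₁ = [[-6, -16, -10], [7, 14, 9]], S₂ = [[2, -18, -10], [1, 12, 7]].
If T = a₁ ⊗ b₁ ⊗ c₁ + a₂ ⊗ b₂ ⊗ c₂ then each S_k = c₁[k]·a₁b₁ᵀ + c₂[k]·a₂b₂ᵀ. S₀ and S₁ are linearly independent, so a₁b₁ᵀ and a₂b₂ᵀ must span the same plane of matrices: they are the rank-1 matrices of the form x·S₀ + y·S₁.
The 2×2 minor of x·S₀ + y·S₁ on rows {0,1}, columns {0,1} is 42·x² + 98·xy + 28·y² = 14·(x + 2·y)(3·x + y), vanishing at (x:y) = (2:-1) and (1:-3).
M₁ = 2·S₀ − S₁ = [[10, -20, -10], [-5, 10, 5]] = 5·(2, -1)(1, -2, -1)ᵀ and M₂ = S₀ − 3·S₁ = [[20, 30, 20], [-20, -30, -20]] = 10·(1, -1)(2, 3, 2)ᵀ, so take a₁ = (2, -1), b₁ = (1, -2, -1), a₂ = (1, -1), b₂ = (2, 3, 2).
Each slice is an integer combination of E₁ = a₁b₁ᵀ and E₂ = a₂b₂ᵀ: S₀ = 3·E₁ − 2·E₂, S₁ = E₁ − 4·E₂, S₂ = 3·E₁ − 2·E₂; reading off coefficients, c₁ = (3, 1, 3) and c₂ = (-2, -4, -2).
Hence T = (2, -1) ⊗ (1, -2, -1) ⊗ (3, 1, 3) + (1, -1) ⊗ (2, 3, 2) ⊗ (-2, -4, -2), so rank(T) ≤ 2.
These bounds meet, so rank(T) = 2.
Check entry T[1,2,1] = 9: (-1)·(-1)·(1) + (-1)·(2)·(-4) = 9.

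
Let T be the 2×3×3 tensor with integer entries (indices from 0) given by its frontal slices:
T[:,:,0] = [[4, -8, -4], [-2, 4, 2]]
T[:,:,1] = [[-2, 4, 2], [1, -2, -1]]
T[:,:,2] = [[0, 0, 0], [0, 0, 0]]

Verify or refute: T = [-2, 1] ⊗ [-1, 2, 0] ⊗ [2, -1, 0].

Reconstruct entry (0,2,0) from the claimed factors: Σₗ aₗ[0]bₗ[2]cₗ[0] = (-2)·(0)·(2) = 0, but T[0,2,0] = -4. The claim is false.

No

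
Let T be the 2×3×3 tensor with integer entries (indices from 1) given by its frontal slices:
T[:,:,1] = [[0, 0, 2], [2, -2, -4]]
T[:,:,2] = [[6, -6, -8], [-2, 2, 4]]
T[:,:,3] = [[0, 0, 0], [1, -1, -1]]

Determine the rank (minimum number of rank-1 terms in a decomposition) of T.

3

Lower bound: in the mode-3 unfolding of T (rows indexed by k, columns by (i,j)) the 3×3 minor on rows k ∈ {1, 2, 3}, columns (i,j) ∈ {(1,1), (1,3), (2,1)} is det [[0, 2, 2], [6, -8, -2], [0, 0, 1]] = -12 ≠ 0, so that unfolding has rank ≥ 3 and hence rank(T) ≥ 3 (CP rank is at least every unfolding rank, though it can be larger).
Upper bound: T is a sum of 3 rank-1 terms, T = (1, -1) ⊗ (1, -1, -2) ⊗ (-2, 2, 0) + (1, 0) ⊗ (1, -1, -1) ⊗ (2, 4, 2) + (2, -1) ⊗ (1, -1, -1) ⊗ (0, 0, -1) (written with every a and b primitive with positive leading entry and the scale carried by c; CP decompositions are not unique, and this one is verified by expanding entrywise), so rank(T) ≤ 3.
These bounds meet, so rank(T) = 3.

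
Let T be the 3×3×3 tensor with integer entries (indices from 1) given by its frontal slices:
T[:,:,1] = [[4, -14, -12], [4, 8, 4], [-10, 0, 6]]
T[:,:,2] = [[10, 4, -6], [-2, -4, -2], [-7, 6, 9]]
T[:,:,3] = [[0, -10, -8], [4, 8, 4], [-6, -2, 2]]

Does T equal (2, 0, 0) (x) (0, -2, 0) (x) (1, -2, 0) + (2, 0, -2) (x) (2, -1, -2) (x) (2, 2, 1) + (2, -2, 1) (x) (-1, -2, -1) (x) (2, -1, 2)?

Reconstruct entry (1,2,1) from the claimed factors: Σₗ aₗ[1]bₗ[2]cₗ[1] = (2)·(-2)·(1) + (2)·(-1)·(2) + (2)·(-2)·(2) = -16, but T[1,2,1] = -14. The claim is false.

No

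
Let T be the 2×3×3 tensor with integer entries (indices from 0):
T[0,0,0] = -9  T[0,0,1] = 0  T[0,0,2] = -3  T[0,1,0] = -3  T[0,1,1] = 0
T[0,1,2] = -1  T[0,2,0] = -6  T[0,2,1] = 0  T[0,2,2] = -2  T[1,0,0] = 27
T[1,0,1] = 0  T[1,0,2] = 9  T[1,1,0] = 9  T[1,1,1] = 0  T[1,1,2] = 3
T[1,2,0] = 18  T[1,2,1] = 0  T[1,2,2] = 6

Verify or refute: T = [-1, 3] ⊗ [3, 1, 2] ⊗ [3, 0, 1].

Yes

Reconstruct entrywise from the claimed factors. For example, T[1,2,2] = 6 and Σₗ aₗ[1]bₗ[2]cₗ[2] = (3)·(2)·(1) = 6; checking all 18 entries, every one matches. The claim holds.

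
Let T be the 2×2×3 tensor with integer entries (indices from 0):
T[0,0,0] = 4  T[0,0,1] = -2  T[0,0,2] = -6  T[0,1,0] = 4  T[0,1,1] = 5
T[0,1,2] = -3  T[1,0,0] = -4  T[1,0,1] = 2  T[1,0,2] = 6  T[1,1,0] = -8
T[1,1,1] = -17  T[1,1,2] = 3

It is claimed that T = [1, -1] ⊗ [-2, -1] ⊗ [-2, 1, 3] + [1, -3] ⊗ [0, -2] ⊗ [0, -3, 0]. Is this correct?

Reconstruct entry (0,1,0) from the claimed factors: Σₗ aₗ[0]bₗ[1]cₗ[0] = (1)·(-1)·(-2) + (1)·(-2)·(0) = 2, but T[0,1,0] = 4. The claim is false.

No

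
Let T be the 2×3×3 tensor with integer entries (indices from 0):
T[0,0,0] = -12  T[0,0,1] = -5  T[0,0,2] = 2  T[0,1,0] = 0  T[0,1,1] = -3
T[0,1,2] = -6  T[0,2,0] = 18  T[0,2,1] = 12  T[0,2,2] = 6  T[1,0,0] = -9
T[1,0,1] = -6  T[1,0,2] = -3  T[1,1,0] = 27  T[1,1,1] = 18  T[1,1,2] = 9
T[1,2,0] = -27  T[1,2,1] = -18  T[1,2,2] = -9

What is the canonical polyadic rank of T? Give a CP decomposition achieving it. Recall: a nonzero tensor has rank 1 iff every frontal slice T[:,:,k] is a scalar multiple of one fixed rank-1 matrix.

Lower bound: in the mode-3 unfolding of T (rows indexed by k, columns by (i,j)) the 2×2 minor on rows k ∈ {0, 1}, columns (i,j) ∈ {(0,0), (0,1)} is det [[-12, 0], [-5, -3]] = 36 ≠ 0, so that unfolding has rank ≥ 2 and hence rank(T) ≥ 2 (CP rank is at least every unfolding rank, though it can be larger).
Upper bound: with S_k = T[:,:,k], the two rank-1 terms a₁b₁ᵀ, a₂b₂ᵀ are the rank-1 members of the pencil x·S₀ + y·S₁.
The 2×2 minor of x·S₀ + y·S₁ on rows {0,1}, columns {0,1} is −324·x² − 378·xy − 108·y² = (-54)·(3·x + 2·y)(2·x + y), vanishing at (x:y) = (2:-3) and (1:-2).
M₁ = 2·S₀ − 3·S₁ = [[-9, 9, 0], [0, 0, 0]] = (-9)·[1, 0][1, -1, 0]ᵀ and M₂ = S₀ − 2·S₁ = [[-2, 6, -6], [3, -9, 9]] = −[2, -3][1, -3, 3]ᵀ, so take a₁ = [1, 0], b₁ = [1, -1, 0], a₂ = [2, -3], b₂ = [1, -3, 3].
Each slice is an integer combination of E₁ = a₁b₁ᵀ and E₂ = a₂b₂ᵀ: S₀ = −18·E₁ + 3·E₂, S₁ = −9·E₁ + 2·E₂, S₂ = E₂; reading off coefficients, c₁ = [-18, -9, 0] and c₂ = [3, 2, 1].
Hence T = [1, 0] ⊗ [1, -1, 0] ⊗ [-18, -9, 0] + [2, -3] ⊗ [1, -3, 3] ⊗ [3, 2, 1], so rank(T) ≤ 2.
These bounds meet, so rank(T) = 2.

rank(T) = 2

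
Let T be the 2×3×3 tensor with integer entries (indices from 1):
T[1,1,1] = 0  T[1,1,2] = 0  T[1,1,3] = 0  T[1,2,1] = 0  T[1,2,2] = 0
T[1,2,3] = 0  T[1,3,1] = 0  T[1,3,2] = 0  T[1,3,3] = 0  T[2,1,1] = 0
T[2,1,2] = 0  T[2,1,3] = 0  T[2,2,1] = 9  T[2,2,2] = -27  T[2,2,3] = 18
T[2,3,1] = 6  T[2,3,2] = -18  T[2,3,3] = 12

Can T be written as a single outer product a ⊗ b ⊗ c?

Yes

The mode-1 fibre T[:,2,1] = [0, 9] gives a = [0, 1] (primitive direction); the mode-2 fibre T[2,:,1] = [0, 9, 6] gives b = [0, 3, 2]; then c[k] = T[2,2,k] / (a[2]·b[2]) = [9, -27, 18] / 3 = [3, -9, 6].
Expanding [0, 1] ⊗ [0, 3, 2] ⊗ [3, -9, 6] reproduces all 18 entries of T, so T = [0, 1] ⊗ [0, 3, 2] ⊗ [3, -9, 6] and rank(T) ≤ 1.
Equivalently every frontal slice T[:,:,k] is c[k] times the rank-1 matrix [0, 1] ⊗ [0, 3, 2]. So T has rank 1 (it is nonzero).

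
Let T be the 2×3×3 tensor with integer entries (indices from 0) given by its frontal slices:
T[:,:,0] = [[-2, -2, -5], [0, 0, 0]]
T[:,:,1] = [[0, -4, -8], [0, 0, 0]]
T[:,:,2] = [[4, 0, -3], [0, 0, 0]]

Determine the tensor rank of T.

Lower bound: the mode-3 unfolding of T (rows indexed by k, columns by (i,j) = (0,0), (0,1), (0,2), (1,0), (1,1), (1,2)) is [[-2, -2, -5, 0, 0, 0], [0, -4, -8, 0, 0, 0], [4, 0, -3, 0, 0, 0]].
There the 3×3 minor on rows k ∈ {0, 1, 2}, columns (i,j) ∈ {(0,0), (0,1), (0,2)} is det [[-2, -2, -5], [0, -4, -8], [4, 0, -3]] = -40 ≠ 0, so this unfolding has rank ≥ 3; CP rank is at least every unfolding rank, so rank(T) ≥ 3. (Unfolding ranks only ever bound the CP rank from below — rank(T) can be strictly larger than all of them — so the matching upper bound has to come from an explicit 3-term decomposition.)
Upper bound: T is a sum of 3 rank-1 terms, T = [1, 0] ⊗ [0, 1, 2] ⊗ [-2, -4, -2] + [1, 0] ⊗ [0, 2, -1] ⊗ [0, 0, 1] + [1, 0] ⊗ [2, 0, 1] ⊗ [-1, 0, 2] (one valid choice — decompositions are not unique — normalised so each a, b is primitive with positive first nonzero entry; check it by expanding all entries), so rank(T) ≤ 3.
These bounds meet, so rank(T) = 3.

3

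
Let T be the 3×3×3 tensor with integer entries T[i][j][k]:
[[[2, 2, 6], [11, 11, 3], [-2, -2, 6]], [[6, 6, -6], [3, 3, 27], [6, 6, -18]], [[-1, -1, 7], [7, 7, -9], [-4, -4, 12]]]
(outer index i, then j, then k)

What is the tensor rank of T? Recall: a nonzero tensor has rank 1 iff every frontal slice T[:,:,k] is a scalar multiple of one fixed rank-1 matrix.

2

Lower bound: the mode-3 unfolding of T (rows indexed by k, columns by (i,j) = (0,0), (0,1), (0,2), (1,0), (1,1), (1,2), (2,0), (2,1), (2,2)) is [[2, 11, -2, 6, 3, 6, -1, 7, -4], [2, 11, -2, 6, 3, 6, -1, 7, -4], [6, 3, 6, -6, 27, -18, 7, -9, 12]].
There the 2×2 minor on rows k ∈ {0, 2}, columns (i,j) ∈ {(0,0), (0,1)} is det [[2, 11], [6, 3]] = -60 ≠ 0, so this unfolding has rank ≥ 2; CP rank is at least every unfolding rank, so rank(T) ≥ 2. (This is only a lower bound: in general the CP rank may exceed every unfolding rank, so we still need to exhibit 2 rank-1 terms summing to T.)
Upper bound — finding two terms. Write S_k = T[:,:,k] for the frontal slices: S₀ = [[2, 11, -2], [6, 3, 6], [-1, 7, -4]], S₁ = [[2, 11, -2], [6, 3, 6], [-1, 7, -4]], S₂ = [[6, 3, 6], [-6, 27, -18], [7, -9, 12]].
If T = a₁ ⊗ b₁ ⊗ c₁ + a₂ ⊗ b₂ ⊗ c₂ then each S_k = c₁[k]·a₁b₁ᵀ + c₂[k]·a₂b₂ᵀ. S₀ and S₂ are linearly independent, so a₁b₁ᵀ and a₂b₂ᵀ must span the same plane of matrices: they are the rank-1 matrices of the form x·S₀ + y·S₂.
The 2×2 minor of x·S₀ + y·S₂ on rows {0,1}, columns {0,1} is −60·x² + 120·xy + 180·y² = (-60)·(x − 3·y)(x + y), vanishing at (x:y) = (3:1) and (1:-1).
M₁ = 3·S₀ + S₂ = [[12, 36, 0], [12, 36, 0], [4, 12, 0]] = 4·[3, 3, 1][1, 3, 0]ᵀ and M₂ = S₀ − S₂ = [[-4, 8, -8], [12, -24, 24], [-8, 16, -16]] = (-4)·[1, -3, 2][1, -2, 2]ᵀ, so take a₁ = [3, 3, 1], b₁ = [1, 3, 0], a₂ = [1, -3, 2], b₂ = [1, -2, 2].
Each slice is an integer combination of E₁ = a₁b₁ᵀ and E₂ = a₂b₂ᵀ: S₀ = E₁ − E₂, S₁ = E₁ − E₂, S₂ = E₁ + 3·E₂; reading off coefficients, c₁ = [1, 1, 1] and c₂ = [-1, -1, 3].
Hence T = [3, 3, 1] ⊗ [1, 3, 0] ⊗ [1, 1, 1] + [1, -3, 2] ⊗ [1, -2, 2] ⊗ [-1, -1, 3], so rank(T) ≤ 2.
These bounds meet, so rank(T) = 2.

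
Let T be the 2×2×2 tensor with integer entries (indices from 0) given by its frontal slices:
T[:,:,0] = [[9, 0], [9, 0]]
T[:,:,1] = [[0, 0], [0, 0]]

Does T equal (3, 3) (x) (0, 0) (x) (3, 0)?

Reconstruct entry (0,0,0) from the claimed factors: Σₗ aₗ[0]bₗ[0]cₗ[0] = (3)·(0)·(3) = 0, but T[0,0,0] = 9. The claim is false.

No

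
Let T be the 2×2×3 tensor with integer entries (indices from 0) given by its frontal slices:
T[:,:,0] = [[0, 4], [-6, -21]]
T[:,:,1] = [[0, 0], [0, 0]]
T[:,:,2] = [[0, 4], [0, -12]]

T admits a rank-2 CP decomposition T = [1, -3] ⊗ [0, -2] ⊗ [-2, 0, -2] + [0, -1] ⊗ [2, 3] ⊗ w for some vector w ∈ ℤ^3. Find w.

w = [3, 0, 0]

Subtract the known terms from T to get the rank-1 residual R = [0, -1] ⊗ [2, 3] ⊗ w, so R[i,j,k] = a[i]·b[j]·w[k]. Pick indices with nonzero a[1]·b[0] = (-1)·(2) = -2. Only the fibre through (1,0,·) is needed: R[1,0,:] = T[1,0,:] − Σₗ aₗ[1]bₗ[0]cₗ = [-6, 0, 0] − (-3)·(0)·[-2, 0, -2] = [-6, 0, 0]. Then w[k] = R[1,0,k] / -2 for each k, giving w = [-6, 0, 0] / -2 = [3, 0, 0].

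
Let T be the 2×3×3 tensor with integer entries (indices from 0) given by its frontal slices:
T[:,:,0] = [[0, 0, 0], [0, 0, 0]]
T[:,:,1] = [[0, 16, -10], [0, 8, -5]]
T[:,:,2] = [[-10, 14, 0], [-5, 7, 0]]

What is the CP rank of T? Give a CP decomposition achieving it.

Lower bound: the mode-3 unfolding of T (rows indexed by k, columns by (i,j) = (0,0), (0,1), (0,2), (1,0), (1,1), (1,2)) is [[0, 0, 0, 0, 0, 0], [0, 16, -10, 0, 8, -5], [-10, 14, 0, -5, 7, 0]].
There the 2×2 minor on rows k ∈ {1, 2}, columns (i,j) ∈ {(0,0), (0,1)} is det [[0, 16], [-10, 14]] = 160 ≠ 0, so this unfolding has rank ≥ 2; CP rank is at least every unfolding rank, so rank(T) ≥ 2. (Unfolding ranks only ever bound the CP rank from below — rank(T) can be strictly larger than all of them — so the matching upper bound has to come from an explicit 2-term decomposition.)
Upper bound — finding two terms. Every mode-1 slice of T is a multiple of one matrix: T[i,:,:] = a[i]·M with a = [2, 1] and M = [[0, 0, -5], [0, 8, 7], [0, -5, 0]] (rows indexed by j, columns by k). So it suffices to write M as a sum of two rank-1 matrices.
Column 0 of M is zero, so splitting by the other two columns, M = [0, 8, -5][0, 1, 0]ᵀ + [-5, 7, 0][0, 0, 1]ᵀ.
Hence T = [2, 1] (x) [0, 8, -5] (x) [0, 1, 0] + [2, 1] (x) [-5, 7, 0] (x) [0, 0, 1], so rank(T) ≤ 2.
These bounds meet, so rank(T) = 2.
Check entry T[0,1,1] = 16: (2)·(8)·(1) + (2)·(7)·(0) = 16.

rank(T) = 2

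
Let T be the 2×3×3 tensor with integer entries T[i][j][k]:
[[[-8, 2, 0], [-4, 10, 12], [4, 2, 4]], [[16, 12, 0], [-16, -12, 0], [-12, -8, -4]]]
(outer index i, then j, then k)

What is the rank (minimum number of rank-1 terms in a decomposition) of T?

3

Lower bound: the mode-3 unfolding of T (rows indexed by k, columns by (i,j) = (0,0), (0,1), (0,2), (1,0), (1,1), (1,2)) is [[-8, -4, 4, 16, -16, -12], [2, 10, 2, 12, -12, -8], [0, 12, 4, 0, 0, -4]].
There the 3×3 minor on rows k ∈ {0, 1, 2}, columns (i,j) ∈ {(0,0), (0,1), (1,0)} is det [[-8, -4, 16], [2, 10, 12], [0, 12, 0]] = 1536 ≠ 0, so this unfolding has rank ≥ 3; CP rank is at least every unfolding rank, so rank(T) ≥ 3. (This is only a lower bound: in general the CP rank may exceed every unfolding rank, so we still need to exhibit 3 rank-1 terms summing to T.)
Upper bound: T is a sum of 3 rank-1 terms, T = [0, 1] ⊗ [2, -2, -1] ⊗ [4, 4, -4] + [1, -2] ⊗ [1, -1, -1] ⊗ [-4, -2, -4] + [1, 0] ⊗ [1, 2, 0] ⊗ [-4, 4, 4] (one valid choice — decompositions are not unique — normalised so each a, b is primitive with positive first nonzero entry; check it by expanding all entries), so rank(T) ≤ 3.
These bounds meet, so rank(T) = 3.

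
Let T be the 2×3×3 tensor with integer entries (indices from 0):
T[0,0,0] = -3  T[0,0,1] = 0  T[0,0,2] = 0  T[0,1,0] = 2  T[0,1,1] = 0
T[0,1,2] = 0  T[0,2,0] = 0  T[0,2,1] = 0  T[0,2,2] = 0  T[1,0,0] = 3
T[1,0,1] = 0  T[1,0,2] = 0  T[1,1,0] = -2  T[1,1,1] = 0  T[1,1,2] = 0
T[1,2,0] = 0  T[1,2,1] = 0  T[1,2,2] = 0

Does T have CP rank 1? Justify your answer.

Yes

If T = a (x) b (x) c then every fibre of T is a multiple of the corresponding factor, so read the factors off the fibres through the nonzero entry T[0,0,0] = -3.
The mode-1 fibre T[:,0,0] = [-3, 3] gives a = (1, -1) (primitive direction); the mode-2 fibre T[0,:,0] = [-3, 2, 0] gives b = (3, -2, 0); then c[k] = T[0,0,k] / (a[0]·b[0]) = [-3, 0, 0] / 3 = (-1, 0, 0).
Expanding (1, -1) (x) (3, -2, 0) (x) (-1, 0, 0) reproduces all 18 entries of T, so T = (1, -1) (x) (3, -2, 0) (x) (-1, 0, 0) and rank(T) ≤ 1.
Equivalently every frontal slice T[:,:,k] is c[k] times the rank-1 matrix (1, -1) (x) (3, -2, 0). So T has rank 1 (it is nonzero).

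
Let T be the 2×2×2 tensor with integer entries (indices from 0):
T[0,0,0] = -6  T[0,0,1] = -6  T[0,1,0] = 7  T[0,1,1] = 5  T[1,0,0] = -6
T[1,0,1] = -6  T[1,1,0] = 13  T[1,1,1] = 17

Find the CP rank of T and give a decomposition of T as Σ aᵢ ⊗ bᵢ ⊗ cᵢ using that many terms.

rank(T) = 2

Lower bound: the mode-2 unfolding of T (rows indexed by j, columns by (i,k) = (0,0), (0,1), (1,0), (1,1)) is [[-6, -6, -6, -6], [7, 5, 13, 17]].
There the 2×2 minor on rows j ∈ {0, 1}, columns (i,k) ∈ {(0,0), (0,1)} is det [[-6, -6], [7, 5]] = 12 ≠ 0, so this unfolding has rank ≥ 2; CP rank is at least every unfolding rank, so rank(T) ≥ 2. (Flattening ranks never certify an upper bound on CP rank; for that we must actually write T with 2 rank-1 terms.)
Upper bound — finding two terms. Write S_k = T[:,:,k] for the frontal slices: S₀ = [[-6, 7], [-6, 13]], S₁ = [[-6, 5], [-6, 17]].
If T = a₁ ⊗ b₁ ⊗ c₁ + a₂ ⊗ b₂ ⊗ c₂ then each S_k = c₁[k]·a₁b₁ᵀ + c₂[k]·a₂b₂ᵀ. S₀ and S₁ are linearly independent, so a₁b₁ᵀ and a₂b₂ᵀ must span the same plane of matrices: they are the rank-1 matrices of the form x·S₀ + y·S₁.
det(x·S₀ + y·S₁) is −36·x² − 108·xy − 72·y² = (-36)·(x + 2·y)(x + y), vanishing at (x:y) = (2:-1) and (1:-1).
M₁ = 2·S₀ − S₁ = [[-6, 9], [-6, 9]] = (-3)·[1, 1][2, -3]ᵀ and M₂ = S₀ − S₁ = [[0, 2], [0, -4]] = 2·[1, -2][0, 1]ᵀ, so take a₁ = [1, 1], b₁ = [2, -3], a₂ = [1, -2], b₂ = [0, 1].
Each slice is an integer combination of E₁ = a₁b₁ᵀ and E₂ = a₂b₂ᵀ: S₀ = −3·E₁ − 2·E₂, S₁ = −3·E₁ − 4·E₂; reading off coefficients, c₁ = [-3, -3] and c₂ = [-2, -4].
Hence T = [1, 1] ⊗ [2, -3] ⊗ [-3, -3] + [1, -2] ⊗ [0, 1] ⊗ [-2, -4], so rank(T) ≤ 2.
These bounds meet, so rank(T) = 2.
Check entry T[1,0,1] = -6: (1)·(2)·(-3) + (-2)·(0)·(-4) = -6.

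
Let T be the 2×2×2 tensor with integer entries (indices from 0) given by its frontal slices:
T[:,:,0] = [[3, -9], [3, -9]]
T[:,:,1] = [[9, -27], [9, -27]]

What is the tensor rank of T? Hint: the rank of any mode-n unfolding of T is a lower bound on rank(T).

1

Lower bound: T ≠ 0 (e.g. T[0,0,0] = 3), so rank(T) ≥ 1.
Upper bound: the mode-1 fibre T[:,0,0] = [3, 3] gives a = [1, 1] (primitive direction); the mode-2 fibre T[0,:,0] = [3, -9] gives b = [1, -3]; then c[k] = T[0,0,k] / (a[0]·b[0]) = [3, 9] / 1 = [3, 9].
Expanding [1, 1] ⊗ [1, -3] ⊗ [3, 9] reproduces all 8 entries of T, so T = [1, 1] ⊗ [1, -3] ⊗ [3, 9] and rank(T) ≤ 1.
These bounds meet, so rank(T) = 1.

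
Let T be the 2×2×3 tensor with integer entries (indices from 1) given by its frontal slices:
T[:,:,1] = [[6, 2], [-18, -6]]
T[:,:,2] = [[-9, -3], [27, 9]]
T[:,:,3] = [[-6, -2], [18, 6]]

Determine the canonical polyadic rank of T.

Lower bound: T ≠ 0 (e.g. T[1,1,1] = 6), so rank(T) ≥ 1.
Upper bound: the mode-1 fibre T[:,1,1] = [6, -18] gives a = [1, -3] (primitive direction); the mode-2 fibre T[1,:,1] = [6, 2] gives b = [3, 1]; then c[k] = T[1,1,k] / (a[1]·b[1]) = [6, -9, -6] / 3 = [2, -3, -2].
Expanding [1, -3] ⊗ [3, 1] ⊗ [2, -3, -2] reproduces all 12 entries of T, so T = [1, -3] ⊗ [3, 1] ⊗ [2, -3, -2] and rank(T) ≤ 1.
These bounds meet, so rank(T) = 1.

1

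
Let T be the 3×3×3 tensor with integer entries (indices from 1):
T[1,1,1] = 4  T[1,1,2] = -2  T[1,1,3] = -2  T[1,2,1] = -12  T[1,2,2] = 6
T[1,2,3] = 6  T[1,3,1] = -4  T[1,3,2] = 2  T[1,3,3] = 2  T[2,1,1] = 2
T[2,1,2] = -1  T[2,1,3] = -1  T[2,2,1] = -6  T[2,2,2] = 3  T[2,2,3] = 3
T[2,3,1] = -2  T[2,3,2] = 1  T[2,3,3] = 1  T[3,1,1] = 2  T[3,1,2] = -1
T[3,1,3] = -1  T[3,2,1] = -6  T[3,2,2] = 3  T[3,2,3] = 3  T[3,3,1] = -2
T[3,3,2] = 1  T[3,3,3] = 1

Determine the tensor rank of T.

1

Lower bound: T ≠ 0 (e.g. T[1,1,1] = 4), so rank(T) ≥ 1.
Upper bound: if T = a ⊗ b ⊗ c then every fibre of T is a multiple of the corresponding factor, so read the factors off the fibres through the nonzero entry T[1,1,1] = 4.
The mode-1 fibre T[:,1,1] = [4, 2, 2] gives a = (2, 1, 1) (primitive direction); the mode-2 fibre T[1,:,1] = [4, -12, -4] gives b = (1, -3, -1); then c[k] = T[1,1,k] / (a[1]·b[1]) = [4, -2, -2] / 2 = (2, -1, -1).
Expanding (2, 1, 1) ⊗ (1, -3, -1) ⊗ (2, -1, -1) reproduces all 27 entries of T, so T = (2, 1, 1) ⊗ (1, -3, -1) ⊗ (2, -1, -1) and rank(T) ≤ 1.
These bounds meet, so rank(T) = 1.
Check entry T[1,3,3] = 2: (2)·(-1)·(-1) = 2.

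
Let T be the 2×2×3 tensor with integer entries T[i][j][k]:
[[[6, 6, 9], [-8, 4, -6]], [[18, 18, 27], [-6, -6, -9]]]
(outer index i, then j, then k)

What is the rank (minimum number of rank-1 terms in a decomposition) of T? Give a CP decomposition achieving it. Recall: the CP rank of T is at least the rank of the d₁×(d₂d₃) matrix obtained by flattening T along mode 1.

rank(T) = 2

Lower bound: in the mode-3 unfolding of T (rows indexed by k, columns by (i,j)) the 2×2 minor on rows k ∈ {0, 1}, columns (i,j) ∈ {(0,0), (0,1)} is det [[6, -8], [6, 4]] = 72 ≠ 0, so that unfolding has rank ≥ 2 and hence rank(T) ≥ 2 (CP rank is at least every unfolding rank, though it can be larger).
Upper bound: with S_k = T[:,:,k], the two rank-1 terms a₁b₁ᵀ, a₂b₂ᵀ are the rank-1 members of the pencil x·S₀ + y·S₁.
det(x·S₀ + y·S₁) is 108·x² − 108·y² = 108·(x − y)(x + y), vanishing at (x:y) = (1:1) and (1:-1).
M₁ = S₀ + S₁ = [[12, -4], [36, -12]] = 4·(1, 3)(3, -1)ᵀ and M₂ = S₀ − S₁ = [[0, -12], [0, 0]] = (-12)·(1, 0)(0, 1)ᵀ, so take a₁ = (1, 3), b₁ = (3, -1), a₂ = (1, 0), b₂ = (0, 1).
Each slice is an integer combination of E₁ = a₁b₁ᵀ and E₂ = a₂b₂ᵀ: S₀ = 2·E₁ − 6·E₂, S₁ = 2·E₁ + 6·E₂, S₂ = 3·E₁ − 3·E₂; reading off coefficients, c₁ = (2, 2, 3) and c₂ = (-6, 6, -3).
Hence T = (1, 3) (x) (3, -1) (x) (2, 2, 3) + (1, 0) (x) (0, 1) (x) (-6, 6, -3), so rank(T) ≤ 2.
These bounds meet, so rank(T) = 2.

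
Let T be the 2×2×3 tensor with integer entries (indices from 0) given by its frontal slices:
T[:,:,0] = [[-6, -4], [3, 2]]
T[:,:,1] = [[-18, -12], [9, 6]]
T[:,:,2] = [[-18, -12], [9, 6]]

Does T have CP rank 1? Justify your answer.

The mode-1 fibre T[:,0,0] = [-6, 3] gives a = [2, -1] (primitive direction); the mode-2 fibre T[0,:,0] = [-6, -4] gives b = [3, 2]; then c[k] = T[0,0,k] / (a[0]·b[0]) = [-6, -18, -18] / 6 = [-1, -3, -3].
Expanding [2, -1] (x) [3, 2] (x) [-1, -3, -3] reproduces all 12 entries of T, so T = [2, -1] (x) [3, 2] (x) [-1, -3, -3] and rank(T) ≤ 1.
Equivalently every frontal slice T[:,:,k] is c[k] times the rank-1 matrix [2, -1] (x) [3, 2]. So T has rank 1 (it is nonzero).

Yes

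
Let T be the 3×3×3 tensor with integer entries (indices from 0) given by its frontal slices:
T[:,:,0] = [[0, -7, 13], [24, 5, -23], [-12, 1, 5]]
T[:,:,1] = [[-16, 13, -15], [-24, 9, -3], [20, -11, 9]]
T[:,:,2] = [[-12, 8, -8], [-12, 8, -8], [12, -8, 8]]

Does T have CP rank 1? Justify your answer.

The mode-2 unfolding of T (rows indexed by j, columns by (i,k) = (0,0), (0,1), (0,2), (1,0), (1,1), (1,2), (2,0), (2,1), (2,2)) is [[0, -16, -12, 24, -24, -12, -12, 20, 12], [-7, 13, 8, 5, 9, 8, 1, -11, -8], [13, -15, -8, -23, -3, -8, 5, 9, 8]].
There the 2×2 minor on rows j ∈ {0, 1}, columns (i,k) ∈ {(0,0), (0,1)} is det [[0, -16], [-7, 13]] = -112 ≠ 0, so this unfolding has rank ≥ 2; CP rank is at least every unfolding rank, so rank(T) ≥ 2.
In particular rank(T) ≥ 2 > 1, so T is not rank-1.

No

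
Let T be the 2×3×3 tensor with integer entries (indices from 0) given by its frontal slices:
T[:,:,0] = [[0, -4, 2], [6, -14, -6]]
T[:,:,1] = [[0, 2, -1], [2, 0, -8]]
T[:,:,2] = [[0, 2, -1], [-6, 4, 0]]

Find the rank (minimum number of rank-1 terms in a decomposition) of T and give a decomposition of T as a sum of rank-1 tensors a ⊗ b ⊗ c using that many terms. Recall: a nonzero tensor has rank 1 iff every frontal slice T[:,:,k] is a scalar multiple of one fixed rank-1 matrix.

rank(T) = 3

Lower bound: the mode-3 unfolding of T (rows indexed by k, columns by (i,j) = (0,0), (0,1), (0,2), (1,0), (1,1), (1,2)) is [[0, -4, 2, 6, -14, -6], [0, 2, -1, 2, 0, -8], [0, 2, -1, -6, 4, 0]].
There the 3×3 minor on rows k ∈ {0, 1, 2}, columns (i,j) ∈ {(0,1), (1,0), (1,1)} is det [[-4, 6, -14], [2, 2, 0], [2, -6, 4]] = 144 ≠ 0, so this unfolding has rank ≥ 3; CP rank is at least every unfolding rank, so rank(T) ≥ 3. (This is only a lower bound: in general the CP rank may exceed every unfolding rank, so we still need to exhibit 3 rank-1 terms summing to T.)
Upper bound: T is a sum of 3 rank-1 terms, T = [0, 1] ⊗ [1, 1, 1] ⊗ [-2, -2, -2] + [0, 1] ⊗ [2, -1, -2] ⊗ [4, 2, -2] + [1, 2] ⊗ [0, 2, -1] ⊗ [-2, 1, 1] (one valid choice — decompositions are not unique — normalised so each a, b is primitive with positive first nonzero entry; check it by expanding all entries), so rank(T) ≤ 3.
These bounds meet, so rank(T) = 3.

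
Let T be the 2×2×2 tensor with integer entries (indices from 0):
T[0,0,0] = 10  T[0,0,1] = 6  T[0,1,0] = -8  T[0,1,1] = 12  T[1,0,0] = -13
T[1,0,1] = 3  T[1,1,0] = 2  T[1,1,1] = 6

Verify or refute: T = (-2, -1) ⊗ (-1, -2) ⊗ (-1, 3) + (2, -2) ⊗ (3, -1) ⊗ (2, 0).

Reconstruct entrywise from the claimed factors. For example, T[1,1,1] = 6 and Σₗ aₗ[1]bₗ[1]cₗ[1] = (-1)·(-2)·(3) + (-2)·(-1)·(0) = 6; checking all 8 entries, every one matches. The claim holds.

Yes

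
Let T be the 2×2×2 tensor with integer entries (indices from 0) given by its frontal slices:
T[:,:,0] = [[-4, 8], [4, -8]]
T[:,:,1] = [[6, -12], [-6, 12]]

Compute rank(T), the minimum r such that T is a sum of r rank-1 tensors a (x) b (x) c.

1

Lower bound: T ≠ 0 (e.g. T[0,0,0] = -4), so rank(T) ≥ 1.
Upper bound: if T = a (x) b (x) c then every fibre of T is a multiple of the corresponding factor, so read the factors off the fibres through the nonzero entry T[0,0,0] = -4.
The mode-1 fibre T[:,0,0] = [-4, 4] gives a = [1, -1] (primitive direction); the mode-2 fibre T[0,:,0] = [-4, 8] gives b = [1, -2]; then c[k] = T[0,0,k] / (a[0]·b[0]) = [-4, 6] / 1 = [-4, 6].
Expanding [1, -1] (x) [1, -2] (x) [-4, 6] reproduces all 8 entries of T, so T = [1, -1] (x) [1, -2] (x) [-4, 6] and rank(T) ≤ 1.
These bounds meet, so rank(T) = 1.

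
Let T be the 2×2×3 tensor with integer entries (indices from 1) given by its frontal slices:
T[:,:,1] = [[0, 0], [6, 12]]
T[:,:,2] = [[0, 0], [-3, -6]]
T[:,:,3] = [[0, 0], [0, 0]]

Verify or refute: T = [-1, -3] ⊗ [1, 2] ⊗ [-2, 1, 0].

Reconstruct entry (1,1,1) from the claimed factors: Σₗ aₗ[1]bₗ[1]cₗ[1] = (-1)·(1)·(-2) = 2, but T[1,1,1] = 0. The claim is false.

No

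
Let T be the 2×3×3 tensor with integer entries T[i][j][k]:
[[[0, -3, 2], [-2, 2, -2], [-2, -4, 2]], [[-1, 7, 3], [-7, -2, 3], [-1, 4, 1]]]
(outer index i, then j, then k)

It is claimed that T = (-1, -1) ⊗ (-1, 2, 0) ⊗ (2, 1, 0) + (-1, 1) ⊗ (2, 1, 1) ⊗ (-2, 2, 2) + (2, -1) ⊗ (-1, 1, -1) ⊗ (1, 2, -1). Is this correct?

No

Reconstruct entry (0,0,0) from the claimed factors: Σₗ aₗ[0]bₗ[0]cₗ[0] = (-1)·(-1)·(2) + (-1)·(2)·(-2) + (2)·(-1)·(1) = 4, but T[0,0,0] = 0. The claim is false.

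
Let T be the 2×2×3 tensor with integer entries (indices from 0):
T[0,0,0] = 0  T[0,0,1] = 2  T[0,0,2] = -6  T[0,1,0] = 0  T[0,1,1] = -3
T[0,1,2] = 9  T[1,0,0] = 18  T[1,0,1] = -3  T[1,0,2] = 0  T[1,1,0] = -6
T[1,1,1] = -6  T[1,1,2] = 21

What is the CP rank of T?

2

Lower bound: the mode-3 unfolding of T (rows indexed by k, columns by (i,j) = (0,0), (0,1), (1,0), (1,1)) is [[0, 0, 18, -6], [2, -3, -3, -6], [-6, 9, 0, 21]].
There the 2×2 minor on rows k ∈ {0, 1}, columns (i,j) ∈ {(0,0), (1,0)} is det [[0, 18], [2, -3]] = -36 ≠ 0, so this unfolding has rank ≥ 2; CP rank is at least every unfolding rank, so rank(T) ≥ 2. (This is only a lower bound: in general the CP rank may exceed every unfolding rank, so we still need to exhibit 2 rank-1 terms summing to T.)
Upper bound — finding two terms. Write S_k = T[:,:,k] for the frontal slices: S₀ = [[0, 0], [18, -6]], S₁ = [[2, -3], [-3, -6]], S₂ = [[-6, 9], [0, 21]].
If T = a₁ (x) b₁ (x) c₁ + a₂ (x) b₂ (x) c₂ then each S_k = c₁[k]·a₁b₁ᵀ + c₂[k]·a₂b₂ᵀ. S₀ and S₁ are linearly independent, so a₁b₁ᵀ and a₂b₂ᵀ must span the same plane of matrices: they are the rank-1 matrices of the form x·S₀ + y·S₁.
det(x·S₀ + y·S₁) is 42·xy − 21·y² = 21·(2·x − y)(y), vanishing at (x:y) = (1:2) and (1:0).
M₁ = S₀ + 2·S₁ = [[4, -6], [12, -18]] = 2·[1, 3][2, -3]ᵀ and M₂ = S₀ = [[0, 0], [18, -6]] = 6·[0, 1][3, -1]ᵀ, so take a₁ = [1, 3], b₁ = [2, -3], a₂ = [0, 1], b₂ = [3, -1].
Each slice is an integer combination of E₁ = a₁b₁ᵀ and E₂ = a₂b₂ᵀ: S₀ = 6·E₂, S₁ = E₁ − 3·E₂, S₂ = −3·E₁ + 6·E₂; reading off coefficients, c₁ = [0, 1, -3] and c₂ = [6, -3, 6].
Hence T = [1, 3] (x) [2, -3] (x) [0, 1, -3] + [0, 1] (x) [3, -1] (x) [6, -3, 6], so rank(T) ≤ 2.
These bounds meet, so rank(T) = 2.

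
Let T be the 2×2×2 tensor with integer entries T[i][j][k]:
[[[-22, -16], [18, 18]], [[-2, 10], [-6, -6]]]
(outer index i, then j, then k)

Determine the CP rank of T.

2

Lower bound: the mode-3 unfolding of T (rows indexed by k, columns by (i,j) = (0,0), (0,1), (1,0), (1,1)) is [[-22, 18, -2, -6], [-16, 18, 10, -6]].
There the 2×2 minor on rows k ∈ {0, 1}, columns (i,j) ∈ {(0,0), (0,1)} is det [[-22, 18], [-16, 18]] = -108 ≠ 0, so this unfolding has rank ≥ 2; CP rank is at least every unfolding rank, so rank(T) ≥ 2. (Unfolding ranks only ever bound the CP rank from below — rank(T) can be strictly larger than all of them — so the matching upper bound has to come from an explicit 2-term decomposition.)
Upper bound — finding two terms. Write S_k = T[:,:,k] for the frontal slices: S₀ = [[-22, 18], [-2, -6]], S₁ = [[-16, 18], [10, -6]].
If T = a₁ (x) b₁ (x) c₁ + a₂ (x) b₂ (x) c₂ then each S_k = c₁[k]·a₁b₁ᵀ + c₂[k]·a₂b₂ᵀ. S₀ and S₁ are linearly independent, so a₁b₁ᵀ and a₂b₂ᵀ must span the same plane of matrices: they are the rank-1 matrices of the form x·S₀ + y·S₁.
det(x·S₀ + y·S₁) is 168·x² + 84·xy − 84·y² = 84·(2·x − y)(x + y), vanishing at (x:y) = (1:2) and (1:-1).
M₁ = S₀ + 2·S₁ = [[-54, 54], [18, -18]] = (-18)·[3, -1][1, -1]ᵀ and M₂ = S₀ − S₁ = [[-6, 0], [-12, 0]] = (-6)·[1, 2][1, 0]ᵀ, so take a₁ = [3, -1], b₁ = [1, -1], a₂ = [1, 2], b₂ = [1, 0].
Each slice is an integer combination of E₁ = a₁b₁ᵀ and E₂ = a₂b₂ᵀ: S₀ = −6·E₁ − 4·E₂, S₁ = −6·E₁ + 2·E₂; reading off coefficients, c₁ = [-6, -6] and c₂ = [-4, 2].
Hence T = [3, -1] (x) [1, -1] (x) [-6, -6] + [1, 2] (x) [1, 0] (x) [-4, 2], so rank(T) ≤ 2.
These bounds meet, so rank(T) = 2.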